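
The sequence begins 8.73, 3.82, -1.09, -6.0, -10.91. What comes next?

Differences: 3.82 - 8.73 = -4.91
This is an arithmetic sequence with common difference d = -4.91.
Next term = -10.91 + -4.91 = -15.82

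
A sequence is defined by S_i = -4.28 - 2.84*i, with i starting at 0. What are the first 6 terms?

This is an arithmetic sequence.
i=0: S_0 = -4.28 + -2.84*0 = -4.28
i=1: S_1 = -4.28 + -2.84*1 = -7.12
i=2: S_2 = -4.28 + -2.84*2 = -9.96
i=3: S_3 = -4.28 + -2.84*3 = -12.8
i=4: S_4 = -4.28 + -2.84*4 = -15.64
i=5: S_5 = -4.28 + -2.84*5 = -18.48
The first 6 terms are: [-4.28, -7.12, -9.96, -12.8, -15.64, -18.48]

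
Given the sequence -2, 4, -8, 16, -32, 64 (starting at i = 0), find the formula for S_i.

Check ratios: 4 / -2 = -2.0
Common ratio r = -2.
First term a = -2.
Formula: S_i = -2 * (-2)^i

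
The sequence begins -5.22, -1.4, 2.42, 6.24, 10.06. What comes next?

Differences: -1.4 - -5.22 = 3.82
This is an arithmetic sequence with common difference d = 3.82.
Next term = 10.06 + 3.82 = 13.88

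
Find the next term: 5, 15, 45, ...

Ratios: 15 / 5 = 3.0
This is a geometric sequence with common ratio r = 3.
Next term = 45 * 3 = 135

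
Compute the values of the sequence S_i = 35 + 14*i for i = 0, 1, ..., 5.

This is an arithmetic sequence.
i=0: S_0 = 35 + 14*0 = 35
i=1: S_1 = 35 + 14*1 = 49
i=2: S_2 = 35 + 14*2 = 63
i=3: S_3 = 35 + 14*3 = 77
i=4: S_4 = 35 + 14*4 = 91
i=5: S_5 = 35 + 14*5 = 105
The first 6 terms are: [35, 49, 63, 77, 91, 105]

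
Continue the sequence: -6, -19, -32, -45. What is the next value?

Differences: -19 - -6 = -13
This is an arithmetic sequence with common difference d = -13.
Next term = -45 + -13 = -58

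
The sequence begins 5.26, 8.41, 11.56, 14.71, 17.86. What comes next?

Differences: 8.41 - 5.26 = 3.15
This is an arithmetic sequence with common difference d = 3.15.
Next term = 17.86 + 3.15 = 21.01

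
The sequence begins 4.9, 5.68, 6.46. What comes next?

Differences: 5.68 - 4.9 = 0.78
This is an arithmetic sequence with common difference d = 0.78.
Next term = 6.46 + 0.78 = 7.24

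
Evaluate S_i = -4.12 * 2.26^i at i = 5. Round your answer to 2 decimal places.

S_5 = -4.12 * 2.26^5 ≈ -4.12 * 58.9579 ≈ -242.91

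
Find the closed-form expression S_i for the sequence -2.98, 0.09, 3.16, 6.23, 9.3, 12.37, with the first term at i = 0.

Check differences: 0.09 - -2.98 = 3.07
3.16 - 0.09 = 3.07
Common difference d = 3.07.
First term a = -2.98.
Formula: S_i = -2.98 + 3.07*i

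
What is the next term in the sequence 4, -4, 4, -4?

Ratios: -4 / 4 = -1.0
This is a geometric sequence with common ratio r = -1.
Next term = -4 * -1 = 4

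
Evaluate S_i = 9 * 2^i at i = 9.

S_9 = 9 * 2^9 = 9 * 512 = 4608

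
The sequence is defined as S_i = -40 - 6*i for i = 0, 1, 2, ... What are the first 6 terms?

This is an arithmetic sequence.
i=0: S_0 = -40 + -6*0 = -40
i=1: S_1 = -40 + -6*1 = -46
i=2: S_2 = -40 + -6*2 = -52
i=3: S_3 = -40 + -6*3 = -58
i=4: S_4 = -40 + -6*4 = -64
i=5: S_5 = -40 + -6*5 = -70
The first 6 terms are: [-40, -46, -52, -58, -64, -70]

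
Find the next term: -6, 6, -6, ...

Ratios: 6 / -6 = -1.0
This is a geometric sequence with common ratio r = -1.
Next term = -6 * -1 = 6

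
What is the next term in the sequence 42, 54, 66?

Differences: 54 - 42 = 12
This is an arithmetic sequence with common difference d = 12.
Next term = 66 + 12 = 78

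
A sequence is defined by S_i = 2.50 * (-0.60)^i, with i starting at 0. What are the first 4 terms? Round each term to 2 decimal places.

This is a geometric sequence.
i=0: S_0 = 2.5 * (-0.6)^0 = 2.5
i=1: S_1 = 2.5 * (-0.6)^1 = -1.5
i=2: S_2 = 2.5 * (-0.6)^2 = 0.9
i=3: S_3 = 2.5 * (-0.6)^3 = -0.54
The first 4 terms are: [2.5, -1.5, 0.9, -0.54]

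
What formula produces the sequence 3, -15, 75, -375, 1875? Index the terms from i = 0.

Check ratios: -15 / 3 = -5.0
Common ratio r = -5.
First term a = 3.
Formula: S_i = 3 * (-5)^i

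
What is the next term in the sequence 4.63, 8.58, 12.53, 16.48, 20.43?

Differences: 8.58 - 4.63 = 3.95
This is an arithmetic sequence with common difference d = 3.95.
Next term = 20.43 + 3.95 = 24.38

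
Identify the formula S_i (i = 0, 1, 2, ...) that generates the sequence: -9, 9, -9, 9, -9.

Check ratios: 9 / -9 = -1.0
Common ratio r = -1.
First term a = -9.
Formula: S_i = -9 * (-1)^i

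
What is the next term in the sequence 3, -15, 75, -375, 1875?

Ratios: -15 / 3 = -5.0
This is a geometric sequence with common ratio r = -5.
Next term = 1875 * -5 = -9375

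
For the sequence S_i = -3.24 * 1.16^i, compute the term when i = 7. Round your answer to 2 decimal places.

S_7 = -3.24 * 1.16^7 ≈ -3.24 * 2.8262 ≈ -9.16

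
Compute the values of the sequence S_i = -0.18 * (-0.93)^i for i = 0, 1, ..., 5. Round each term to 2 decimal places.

This is a geometric sequence.
i=0: S_0 = -0.18 * (-0.93)^0 = -0.18
i=1: S_1 = -0.18 * (-0.93)^1 ≈ 0.17
i=2: S_2 = -0.18 * (-0.93)^2 ≈ -0.16
i=3: S_3 = -0.18 * (-0.93)^3 ≈ 0.14
i=4: S_4 = -0.18 * (-0.93)^4 ≈ -0.13
i=5: S_5 = -0.18 * (-0.93)^5 ≈ 0.13
The first 6 terms are: [-0.18, 0.17, -0.16, 0.14, -0.13, 0.13]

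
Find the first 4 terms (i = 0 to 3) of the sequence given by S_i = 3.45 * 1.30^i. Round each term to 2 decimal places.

This is a geometric sequence.
i=0: S_0 = 3.45 * 1.3^0 = 3.45
i=1: S_1 = 3.45 * 1.3^1 ≈ 4.49
i=2: S_2 = 3.45 * 1.3^2 ≈ 5.83
i=3: S_3 = 3.45 * 1.3^3 ≈ 7.58
The first 4 terms are: [3.45, 4.49, 5.83, 7.58]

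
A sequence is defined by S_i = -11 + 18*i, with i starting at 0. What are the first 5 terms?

This is an arithmetic sequence.
i=0: S_0 = -11 + 18*0 = -11
i=1: S_1 = -11 + 18*1 = 7
i=2: S_2 = -11 + 18*2 = 25
i=3: S_3 = -11 + 18*3 = 43
i=4: S_4 = -11 + 18*4 = 61
The first 5 terms are: [-11, 7, 25, 43, 61]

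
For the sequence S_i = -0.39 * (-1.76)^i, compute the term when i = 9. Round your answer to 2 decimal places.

S_9 = -0.39 * (-1.76)^9 ≈ -0.39 * -162.0369 ≈ 63.19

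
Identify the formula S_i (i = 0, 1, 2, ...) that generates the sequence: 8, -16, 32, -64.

Check ratios: -16 / 8 = -2.0
Common ratio r = -2.
First term a = 8.
Formula: S_i = 8 * (-2)^i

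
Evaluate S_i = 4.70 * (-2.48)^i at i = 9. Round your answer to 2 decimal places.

S_9 = 4.7 * (-2.48)^9 ≈ 4.7 * -3548.666 ≈ -16678.73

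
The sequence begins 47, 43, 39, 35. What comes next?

Differences: 43 - 47 = -4
This is an arithmetic sequence with common difference d = -4.
Next term = 35 + -4 = 31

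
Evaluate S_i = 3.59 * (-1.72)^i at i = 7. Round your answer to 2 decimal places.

S_7 = 3.59 * (-1.72)^7 ≈ 3.59 * -44.5348 ≈ -159.88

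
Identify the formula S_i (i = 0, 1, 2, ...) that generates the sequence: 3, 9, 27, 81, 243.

Check ratios: 9 / 3 = 3.0
Common ratio r = 3.
First term a = 3.
Formula: S_i = 3 * 3^i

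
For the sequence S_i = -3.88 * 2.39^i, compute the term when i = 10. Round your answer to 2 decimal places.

S_10 = -3.88 * 2.39^10 ≈ -3.88 * 6081.0561 ≈ -23594.5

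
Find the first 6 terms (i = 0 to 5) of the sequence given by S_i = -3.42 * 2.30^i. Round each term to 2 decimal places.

This is a geometric sequence.
i=0: S_0 = -3.42 * 2.3^0 = -3.42
i=1: S_1 = -3.42 * 2.3^1 ≈ -7.87
i=2: S_2 = -3.42 * 2.3^2 ≈ -18.09
i=3: S_3 = -3.42 * 2.3^3 ≈ -41.61
i=4: S_4 = -3.42 * 2.3^4 ≈ -95.71
i=5: S_5 = -3.42 * 2.3^5 ≈ -220.12
The first 6 terms are: [-3.42, -7.87, -18.09, -41.61, -95.71, -220.12]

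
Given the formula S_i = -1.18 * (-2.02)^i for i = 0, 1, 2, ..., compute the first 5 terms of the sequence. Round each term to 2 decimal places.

This is a geometric sequence.
i=0: S_0 = -1.18 * (-2.02)^0 = -1.18
i=1: S_1 = -1.18 * (-2.02)^1 ≈ 2.38
i=2: S_2 = -1.18 * (-2.02)^2 ≈ -4.81
i=3: S_3 = -1.18 * (-2.02)^3 ≈ 9.73
i=4: S_4 = -1.18 * (-2.02)^4 ≈ -19.65
The first 5 terms are: [-1.18, 2.38, -4.81, 9.73, -19.65]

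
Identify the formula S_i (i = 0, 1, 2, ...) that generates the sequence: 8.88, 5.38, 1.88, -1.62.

Check differences: 5.38 - 8.88 = -3.5
1.88 - 5.38 = -3.5
Common difference d = -3.5.
First term a = 8.88.
Formula: S_i = 8.88 - 3.50*i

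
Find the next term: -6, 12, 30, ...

Differences: 12 - -6 = 18
This is an arithmetic sequence with common difference d = 18.
Next term = 30 + 18 = 48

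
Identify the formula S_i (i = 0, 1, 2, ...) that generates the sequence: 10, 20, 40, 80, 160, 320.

Check ratios: 20 / 10 = 2.0
Common ratio r = 2.
First term a = 10.
Formula: S_i = 10 * 2^i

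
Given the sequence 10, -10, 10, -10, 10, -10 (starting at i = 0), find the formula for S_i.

Check ratios: -10 / 10 = -1.0
Common ratio r = -1.
First term a = 10.
Formula: S_i = 10 * (-1)^i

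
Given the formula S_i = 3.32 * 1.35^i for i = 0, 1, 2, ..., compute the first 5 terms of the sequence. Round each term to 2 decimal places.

This is a geometric sequence.
i=0: S_0 = 3.32 * 1.35^0 = 3.32
i=1: S_1 = 3.32 * 1.35^1 ≈ 4.48
i=2: S_2 = 3.32 * 1.35^2 ≈ 6.05
i=3: S_3 = 3.32 * 1.35^3 ≈ 8.17
i=4: S_4 = 3.32 * 1.35^4 ≈ 11.03
The first 5 terms are: [3.32, 4.48, 6.05, 8.17, 11.03]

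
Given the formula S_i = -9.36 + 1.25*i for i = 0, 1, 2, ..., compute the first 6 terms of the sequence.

This is an arithmetic sequence.
i=0: S_0 = -9.36 + 1.25*0 = -9.36
i=1: S_1 = -9.36 + 1.25*1 = -8.11
i=2: S_2 = -9.36 + 1.25*2 = -6.86
i=3: S_3 = -9.36 + 1.25*3 = -5.61
i=4: S_4 = -9.36 + 1.25*4 = -4.36
i=5: S_5 = -9.36 + 1.25*5 = -3.11
The first 6 terms are: [-9.36, -8.11, -6.86, -5.61, -4.36, -3.11]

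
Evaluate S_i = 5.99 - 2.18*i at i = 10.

S_10 = 5.99 + -2.18*10 = 5.99 + -21.8 = -15.81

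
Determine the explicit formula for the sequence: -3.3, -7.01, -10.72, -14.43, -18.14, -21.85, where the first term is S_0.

Check differences: -7.01 - -3.3 = -3.71
-10.72 - -7.01 = -3.71
Common difference d = -3.71.
First term a = -3.3.
Formula: S_i = -3.30 - 3.71*i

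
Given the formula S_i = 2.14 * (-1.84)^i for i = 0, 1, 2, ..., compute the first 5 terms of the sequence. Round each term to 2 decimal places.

This is a geometric sequence.
i=0: S_0 = 2.14 * (-1.84)^0 = 2.14
i=1: S_1 = 2.14 * (-1.84)^1 ≈ -3.94
i=2: S_2 = 2.14 * (-1.84)^2 ≈ 7.25
i=3: S_3 = 2.14 * (-1.84)^3 ≈ -13.33
i=4: S_4 = 2.14 * (-1.84)^4 ≈ 24.53
The first 5 terms are: [2.14, -3.94, 7.25, -13.33, 24.53]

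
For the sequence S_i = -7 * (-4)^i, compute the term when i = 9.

S_9 = -7 * (-4)^9 = -7 * -262144 = 1835008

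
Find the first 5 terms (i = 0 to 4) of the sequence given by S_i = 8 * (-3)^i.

This is a geometric sequence.
i=0: S_0 = 8 * (-3)^0 = 8
i=1: S_1 = 8 * (-3)^1 = -24
i=2: S_2 = 8 * (-3)^2 = 72
i=3: S_3 = 8 * (-3)^3 = -216
i=4: S_4 = 8 * (-3)^4 = 648
The first 5 terms are: [8, -24, 72, -216, 648]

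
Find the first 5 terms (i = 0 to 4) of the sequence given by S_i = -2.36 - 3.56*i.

This is an arithmetic sequence.
i=0: S_0 = -2.36 + -3.56*0 = -2.36
i=1: S_1 = -2.36 + -3.56*1 = -5.92
i=2: S_2 = -2.36 + -3.56*2 = -9.48
i=3: S_3 = -2.36 + -3.56*3 = -13.04
i=4: S_4 = -2.36 + -3.56*4 = -16.6
The first 5 terms are: [-2.36, -5.92, -9.48, -13.04, -16.6]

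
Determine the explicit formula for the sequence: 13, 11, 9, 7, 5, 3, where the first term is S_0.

Check differences: 11 - 13 = -2
9 - 11 = -2
Common difference d = -2.
First term a = 13.
Formula: S_i = 13 - 2*i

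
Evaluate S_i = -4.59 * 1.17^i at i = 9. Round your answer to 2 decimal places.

S_9 = -4.59 * 1.17^9 ≈ -4.59 * 4.1084 ≈ -18.86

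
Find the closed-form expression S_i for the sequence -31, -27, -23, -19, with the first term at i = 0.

Check differences: -27 - -31 = 4
-23 - -27 = 4
Common difference d = 4.
First term a = -31.
Formula: S_i = -31 + 4*i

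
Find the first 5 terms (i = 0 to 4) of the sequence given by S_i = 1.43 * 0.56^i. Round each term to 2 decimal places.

This is a geometric sequence.
i=0: S_0 = 1.43 * 0.56^0 = 1.43
i=1: S_1 = 1.43 * 0.56^1 ≈ 0.8
i=2: S_2 = 1.43 * 0.56^2 ≈ 0.45
i=3: S_3 = 1.43 * 0.56^3 ≈ 0.25
i=4: S_4 = 1.43 * 0.56^4 ≈ 0.14
The first 5 terms are: [1.43, 0.8, 0.45, 0.25, 0.14]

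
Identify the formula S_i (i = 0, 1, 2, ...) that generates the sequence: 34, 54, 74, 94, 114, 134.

Check differences: 54 - 34 = 20
74 - 54 = 20
Common difference d = 20.
First term a = 34.
Formula: S_i = 34 + 20*i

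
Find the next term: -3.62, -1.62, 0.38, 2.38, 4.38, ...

Differences: -1.62 - -3.62 = 2.0
This is an arithmetic sequence with common difference d = 2.0.
Next term = 4.38 + 2.0 = 6.38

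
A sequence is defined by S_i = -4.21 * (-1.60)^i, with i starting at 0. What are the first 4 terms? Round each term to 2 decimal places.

This is a geometric sequence.
i=0: S_0 = -4.21 * (-1.6)^0 = -4.21
i=1: S_1 = -4.21 * (-1.6)^1 ≈ 6.74
i=2: S_2 = -4.21 * (-1.6)^2 ≈ -10.78
i=3: S_3 = -4.21 * (-1.6)^3 ≈ 17.24
The first 4 terms are: [-4.21, 6.74, -10.78, 17.24]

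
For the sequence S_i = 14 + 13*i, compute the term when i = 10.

S_10 = 14 + 13*10 = 14 + 130 = 144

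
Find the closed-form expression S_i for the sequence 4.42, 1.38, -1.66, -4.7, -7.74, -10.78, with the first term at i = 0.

Check differences: 1.38 - 4.42 = -3.04
-1.66 - 1.38 = -3.04
Common difference d = -3.04.
First term a = 4.42.
Formula: S_i = 4.42 - 3.04*i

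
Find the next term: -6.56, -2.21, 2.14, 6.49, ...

Differences: -2.21 - -6.56 = 4.35
This is an arithmetic sequence with common difference d = 4.35.
Next term = 6.49 + 4.35 = 10.84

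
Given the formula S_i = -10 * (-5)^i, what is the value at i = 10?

S_10 = -10 * (-5)^10 = -10 * 9765625 = -97656250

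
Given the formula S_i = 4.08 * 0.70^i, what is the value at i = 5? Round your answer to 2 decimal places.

S_5 = 4.08 * 0.7^5 ≈ 4.08 * 0.1681 ≈ 0.69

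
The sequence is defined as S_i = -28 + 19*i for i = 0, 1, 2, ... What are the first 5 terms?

This is an arithmetic sequence.
i=0: S_0 = -28 + 19*0 = -28
i=1: S_1 = -28 + 19*1 = -9
i=2: S_2 = -28 + 19*2 = 10
i=3: S_3 = -28 + 19*3 = 29
i=4: S_4 = -28 + 19*4 = 48
The first 5 terms are: [-28, -9, 10, 29, 48]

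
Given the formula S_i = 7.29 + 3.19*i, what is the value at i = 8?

S_8 = 7.29 + 3.19*8 = 7.29 + 25.52 = 32.81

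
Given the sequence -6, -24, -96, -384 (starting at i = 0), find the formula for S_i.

Check ratios: -24 / -6 = 4.0
Common ratio r = 4.
First term a = -6.
Formula: S_i = -6 * 4^i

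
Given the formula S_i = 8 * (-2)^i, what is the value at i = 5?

S_5 = 8 * (-2)^5 = 8 * -32 = -256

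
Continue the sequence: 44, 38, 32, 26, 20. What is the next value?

Differences: 38 - 44 = -6
This is an arithmetic sequence with common difference d = -6.
Next term = 20 + -6 = 14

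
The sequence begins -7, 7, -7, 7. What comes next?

Ratios: 7 / -7 = -1.0
This is a geometric sequence with common ratio r = -1.
Next term = 7 * -1 = -7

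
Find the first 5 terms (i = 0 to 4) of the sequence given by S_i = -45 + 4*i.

This is an arithmetic sequence.
i=0: S_0 = -45 + 4*0 = -45
i=1: S_1 = -45 + 4*1 = -41
i=2: S_2 = -45 + 4*2 = -37
i=3: S_3 = -45 + 4*3 = -33
i=4: S_4 = -45 + 4*4 = -29
The first 5 terms are: [-45, -41, -37, -33, -29]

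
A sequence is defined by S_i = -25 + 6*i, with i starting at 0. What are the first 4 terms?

This is an arithmetic sequence.
i=0: S_0 = -25 + 6*0 = -25
i=1: S_1 = -25 + 6*1 = -19
i=2: S_2 = -25 + 6*2 = -13
i=3: S_3 = -25 + 6*3 = -7
The first 4 terms are: [-25, -19, -13, -7]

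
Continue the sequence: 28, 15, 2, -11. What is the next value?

Differences: 15 - 28 = -13
This is an arithmetic sequence with common difference d = -13.
Next term = -11 + -13 = -24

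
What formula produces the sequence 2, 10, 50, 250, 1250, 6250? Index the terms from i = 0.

Check ratios: 10 / 2 = 5.0
Common ratio r = 5.
First term a = 2.
Formula: S_i = 2 * 5^i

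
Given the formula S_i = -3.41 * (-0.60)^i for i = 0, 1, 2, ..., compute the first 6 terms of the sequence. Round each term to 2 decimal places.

This is a geometric sequence.
i=0: S_0 = -3.41 * (-0.6)^0 = -3.41
i=1: S_1 = -3.41 * (-0.6)^1 ≈ 2.05
i=2: S_2 = -3.41 * (-0.6)^2 ≈ -1.23
i=3: S_3 = -3.41 * (-0.6)^3 ≈ 0.74
i=4: S_4 = -3.41 * (-0.6)^4 ≈ -0.44
i=5: S_5 = -3.41 * (-0.6)^5 ≈ 0.27
The first 6 terms are: [-3.41, 2.05, -1.23, 0.74, -0.44, 0.27]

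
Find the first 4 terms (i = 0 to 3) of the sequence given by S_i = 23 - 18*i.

This is an arithmetic sequence.
i=0: S_0 = 23 + -18*0 = 23
i=1: S_1 = 23 + -18*1 = 5
i=2: S_2 = 23 + -18*2 = -13
i=3: S_3 = 23 + -18*3 = -31
The first 4 terms are: [23, 5, -13, -31]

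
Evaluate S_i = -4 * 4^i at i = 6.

S_6 = -4 * 4^6 = -4 * 4096 = -16384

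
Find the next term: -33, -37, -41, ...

Differences: -37 - -33 = -4
This is an arithmetic sequence with common difference d = -4.
Next term = -41 + -4 = -45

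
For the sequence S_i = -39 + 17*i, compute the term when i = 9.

S_9 = -39 + 17*9 = -39 + 153 = 114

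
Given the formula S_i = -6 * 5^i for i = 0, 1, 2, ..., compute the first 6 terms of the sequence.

This is a geometric sequence.
i=0: S_0 = -6 * 5^0 = -6
i=1: S_1 = -6 * 5^1 = -30
i=2: S_2 = -6 * 5^2 = -150
i=3: S_3 = -6 * 5^3 = -750
i=4: S_4 = -6 * 5^4 = -3750
i=5: S_5 = -6 * 5^5 = -18750
The first 6 terms are: [-6, -30, -150, -750, -3750, -18750]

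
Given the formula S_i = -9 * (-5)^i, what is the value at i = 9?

S_9 = -9 * (-5)^9 = -9 * -1953125 = 17578125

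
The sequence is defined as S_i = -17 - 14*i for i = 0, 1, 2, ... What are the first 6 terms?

This is an arithmetic sequence.
i=0: S_0 = -17 + -14*0 = -17
i=1: S_1 = -17 + -14*1 = -31
i=2: S_2 = -17 + -14*2 = -45
i=3: S_3 = -17 + -14*3 = -59
i=4: S_4 = -17 + -14*4 = -73
i=5: S_5 = -17 + -14*5 = -87
The first 6 terms are: [-17, -31, -45, -59, -73, -87]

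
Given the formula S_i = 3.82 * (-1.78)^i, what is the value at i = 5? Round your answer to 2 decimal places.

S_5 = 3.82 * (-1.78)^5 ≈ 3.82 * -17.869 ≈ -68.26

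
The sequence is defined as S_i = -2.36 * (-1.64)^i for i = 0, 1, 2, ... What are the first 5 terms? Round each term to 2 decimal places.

This is a geometric sequence.
i=0: S_0 = -2.36 * (-1.64)^0 = -2.36
i=1: S_1 = -2.36 * (-1.64)^1 ≈ 3.87
i=2: S_2 = -2.36 * (-1.64)^2 ≈ -6.35
i=3: S_3 = -2.36 * (-1.64)^3 ≈ 10.41
i=4: S_4 = -2.36 * (-1.64)^4 ≈ -17.07
The first 5 terms are: [-2.36, 3.87, -6.35, 10.41, -17.07]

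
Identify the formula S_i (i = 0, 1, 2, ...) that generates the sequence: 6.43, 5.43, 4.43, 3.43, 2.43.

Check differences: 5.43 - 6.43 = -1.0
4.43 - 5.43 = -1.0
Common difference d = -1.0.
First term a = 6.43.
Formula: S_i = 6.43 - 1.00*i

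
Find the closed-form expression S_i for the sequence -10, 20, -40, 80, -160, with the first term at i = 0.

Check ratios: 20 / -10 = -2.0
Common ratio r = -2.
First term a = -10.
Formula: S_i = -10 * (-2)^i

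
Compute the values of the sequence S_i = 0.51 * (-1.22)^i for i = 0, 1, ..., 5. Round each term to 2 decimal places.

This is a geometric sequence.
i=0: S_0 = 0.51 * (-1.22)^0 = 0.51
i=1: S_1 = 0.51 * (-1.22)^1 ≈ -0.62
i=2: S_2 = 0.51 * (-1.22)^2 ≈ 0.76
i=3: S_3 = 0.51 * (-1.22)^3 ≈ -0.93
i=4: S_4 = 0.51 * (-1.22)^4 ≈ 1.13
i=5: S_5 = 0.51 * (-1.22)^5 ≈ -1.38
The first 6 terms are: [0.51, -0.62, 0.76, -0.93, 1.13, -1.38]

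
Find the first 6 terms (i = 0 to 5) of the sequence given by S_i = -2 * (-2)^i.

This is a geometric sequence.
i=0: S_0 = -2 * (-2)^0 = -2
i=1: S_1 = -2 * (-2)^1 = 4
i=2: S_2 = -2 * (-2)^2 = -8
i=3: S_3 = -2 * (-2)^3 = 16
i=4: S_4 = -2 * (-2)^4 = -32
i=5: S_5 = -2 * (-2)^5 = 64
The first 6 terms are: [-2, 4, -8, 16, -32, 64]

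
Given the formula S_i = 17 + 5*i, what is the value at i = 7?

S_7 = 17 + 5*7 = 17 + 35 = 52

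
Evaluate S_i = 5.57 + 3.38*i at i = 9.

S_9 = 5.57 + 3.38*9 = 5.57 + 30.42 = 35.99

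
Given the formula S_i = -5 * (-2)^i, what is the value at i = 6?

S_6 = -5 * (-2)^6 = -5 * 64 = -320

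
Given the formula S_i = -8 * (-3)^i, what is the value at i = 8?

S_8 = -8 * (-3)^8 = -8 * 6561 = -52488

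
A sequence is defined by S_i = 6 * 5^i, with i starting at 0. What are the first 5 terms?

This is a geometric sequence.
i=0: S_0 = 6 * 5^0 = 6
i=1: S_1 = 6 * 5^1 = 30
i=2: S_2 = 6 * 5^2 = 150
i=3: S_3 = 6 * 5^3 = 750
i=4: S_4 = 6 * 5^4 = 3750
The first 5 terms are: [6, 30, 150, 750, 3750]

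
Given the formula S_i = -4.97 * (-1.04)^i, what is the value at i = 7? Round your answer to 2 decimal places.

S_7 = -4.97 * (-1.04)^7 ≈ -4.97 * -1.3159 ≈ 6.54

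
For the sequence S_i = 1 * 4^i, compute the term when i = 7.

S_7 = 1 * 4^7 = 1 * 16384 = 16384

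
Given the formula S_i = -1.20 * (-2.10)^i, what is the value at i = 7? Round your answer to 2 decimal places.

S_7 = -1.2 * (-2.1)^7 ≈ -1.2 * -180.1089 ≈ 216.13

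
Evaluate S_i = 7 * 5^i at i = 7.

S_7 = 7 * 5^7 = 7 * 78125 = 546875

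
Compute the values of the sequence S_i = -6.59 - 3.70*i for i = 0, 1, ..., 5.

This is an arithmetic sequence.
i=0: S_0 = -6.59 + -3.7*0 = -6.59
i=1: S_1 = -6.59 + -3.7*1 = -10.29
i=2: S_2 = -6.59 + -3.7*2 = -13.99
i=3: S_3 = -6.59 + -3.7*3 = -17.69
i=4: S_4 = -6.59 + -3.7*4 = -21.39
i=5: S_5 = -6.59 + -3.7*5 = -25.09
The first 6 terms are: [-6.59, -10.29, -13.99, -17.69, -21.39, -25.09]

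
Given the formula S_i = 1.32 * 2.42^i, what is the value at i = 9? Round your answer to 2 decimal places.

S_9 = 1.32 * 2.42^9 ≈ 1.32 * 2846.6777 ≈ 3757.61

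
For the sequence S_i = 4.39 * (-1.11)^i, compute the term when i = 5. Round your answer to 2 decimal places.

S_5 = 4.39 * (-1.11)^5 ≈ 4.39 * -1.6851 ≈ -7.4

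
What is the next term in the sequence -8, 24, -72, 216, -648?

Ratios: 24 / -8 = -3.0
This is a geometric sequence with common ratio r = -3.
Next term = -648 * -3 = 1944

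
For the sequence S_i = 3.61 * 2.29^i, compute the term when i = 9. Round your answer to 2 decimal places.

S_9 = 3.61 * 2.29^9 ≈ 3.61 * 1731.8862 ≈ 6252.11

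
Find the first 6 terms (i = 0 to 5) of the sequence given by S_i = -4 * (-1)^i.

This is a geometric sequence.
i=0: S_0 = -4 * (-1)^0 = -4
i=1: S_1 = -4 * (-1)^1 = 4
i=2: S_2 = -4 * (-1)^2 = -4
i=3: S_3 = -4 * (-1)^3 = 4
i=4: S_4 = -4 * (-1)^4 = -4
i=5: S_5 = -4 * (-1)^5 = 4
The first 6 terms are: [-4, 4, -4, 4, -4, 4]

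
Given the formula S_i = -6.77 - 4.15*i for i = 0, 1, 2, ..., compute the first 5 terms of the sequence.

This is an arithmetic sequence.
i=0: S_0 = -6.77 + -4.15*0 = -6.77
i=1: S_1 = -6.77 + -4.15*1 = -10.92
i=2: S_2 = -6.77 + -4.15*2 = -15.07
i=3: S_3 = -6.77 + -4.15*3 = -19.22
i=4: S_4 = -6.77 + -4.15*4 = -23.37
The first 5 terms are: [-6.77, -10.92, -15.07, -19.22, -23.37]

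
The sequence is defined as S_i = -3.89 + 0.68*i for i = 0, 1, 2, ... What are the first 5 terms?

This is an arithmetic sequence.
i=0: S_0 = -3.89 + 0.68*0 = -3.89
i=1: S_1 = -3.89 + 0.68*1 = -3.21
i=2: S_2 = -3.89 + 0.68*2 = -2.53
i=3: S_3 = -3.89 + 0.68*3 = -1.85
i=4: S_4 = -3.89 + 0.68*4 = -1.17
The first 5 terms are: [-3.89, -3.21, -2.53, -1.85, -1.17]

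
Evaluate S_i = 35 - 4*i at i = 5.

S_5 = 35 + -4*5 = 35 + -20 = 15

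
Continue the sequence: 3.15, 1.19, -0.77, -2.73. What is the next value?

Differences: 1.19 - 3.15 = -1.96
This is an arithmetic sequence with common difference d = -1.96.
Next term = -2.73 + -1.96 = -4.69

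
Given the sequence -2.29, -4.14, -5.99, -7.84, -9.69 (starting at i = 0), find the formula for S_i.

Check differences: -4.14 - -2.29 = -1.85
-5.99 - -4.14 = -1.85
Common difference d = -1.85.
First term a = -2.29.
Formula: S_i = -2.29 - 1.85*i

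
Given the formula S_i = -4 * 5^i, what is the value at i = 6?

S_6 = -4 * 5^6 = -4 * 15625 = -62500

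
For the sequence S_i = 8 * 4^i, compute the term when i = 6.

S_6 = 8 * 4^6 = 8 * 4096 = 32768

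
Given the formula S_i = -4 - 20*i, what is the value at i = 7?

S_7 = -4 + -20*7 = -4 + -140 = -144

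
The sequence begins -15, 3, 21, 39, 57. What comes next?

Differences: 3 - -15 = 18
This is an arithmetic sequence with common difference d = 18.
Next term = 57 + 18 = 75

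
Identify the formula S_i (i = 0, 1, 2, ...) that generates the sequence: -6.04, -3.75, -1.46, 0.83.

Check differences: -3.75 - -6.04 = 2.29
-1.46 - -3.75 = 2.29
Common difference d = 2.29.
First term a = -6.04.
Formula: S_i = -6.04 + 2.29*i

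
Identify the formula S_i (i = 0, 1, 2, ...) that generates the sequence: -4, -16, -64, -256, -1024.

Check ratios: -16 / -4 = 4.0
Common ratio r = 4.
First term a = -4.
Formula: S_i = -4 * 4^i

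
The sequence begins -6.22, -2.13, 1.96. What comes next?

Differences: -2.13 - -6.22 = 4.09
This is an arithmetic sequence with common difference d = 4.09.
Next term = 1.96 + 4.09 = 6.05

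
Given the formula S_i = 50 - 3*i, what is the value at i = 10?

S_10 = 50 + -3*10 = 50 + -30 = 20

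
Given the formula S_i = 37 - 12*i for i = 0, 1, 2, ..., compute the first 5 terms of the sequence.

This is an arithmetic sequence.
i=0: S_0 = 37 + -12*0 = 37
i=1: S_1 = 37 + -12*1 = 25
i=2: S_2 = 37 + -12*2 = 13
i=3: S_3 = 37 + -12*3 = 1
i=4: S_4 = 37 + -12*4 = -11
The first 5 terms are: [37, 25, 13, 1, -11]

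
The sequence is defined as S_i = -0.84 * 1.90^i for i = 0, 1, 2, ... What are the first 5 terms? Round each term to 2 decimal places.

This is a geometric sequence.
i=0: S_0 = -0.84 * 1.9^0 = -0.84
i=1: S_1 = -0.84 * 1.9^1 ≈ -1.6
i=2: S_2 = -0.84 * 1.9^2 ≈ -3.03
i=3: S_3 = -0.84 * 1.9^3 ≈ -5.76
i=4: S_4 = -0.84 * 1.9^4 ≈ -10.95
The first 5 terms are: [-0.84, -1.6, -3.03, -5.76, -10.95]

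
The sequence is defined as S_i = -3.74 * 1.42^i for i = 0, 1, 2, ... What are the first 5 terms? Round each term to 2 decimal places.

This is a geometric sequence.
i=0: S_0 = -3.74 * 1.42^0 = -3.74
i=1: S_1 = -3.74 * 1.42^1 ≈ -5.31
i=2: S_2 = -3.74 * 1.42^2 ≈ -7.54
i=3: S_3 = -3.74 * 1.42^3 ≈ -10.71
i=4: S_4 = -3.74 * 1.42^4 ≈ -15.21
The first 5 terms are: [-3.74, -5.31, -7.54, -10.71, -15.21]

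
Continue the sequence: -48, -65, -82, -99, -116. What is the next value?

Differences: -65 - -48 = -17
This is an arithmetic sequence with common difference d = -17.
Next term = -116 + -17 = -133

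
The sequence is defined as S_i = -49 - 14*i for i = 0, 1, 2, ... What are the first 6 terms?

This is an arithmetic sequence.
i=0: S_0 = -49 + -14*0 = -49
i=1: S_1 = -49 + -14*1 = -63
i=2: S_2 = -49 + -14*2 = -77
i=3: S_3 = -49 + -14*3 = -91
i=4: S_4 = -49 + -14*4 = -105
i=5: S_5 = -49 + -14*5 = -119
The first 6 terms are: [-49, -63, -77, -91, -105, -119]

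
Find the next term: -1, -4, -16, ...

Ratios: -4 / -1 = 4.0
This is a geometric sequence with common ratio r = 4.
Next term = -16 * 4 = -64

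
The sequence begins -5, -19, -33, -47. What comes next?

Differences: -19 - -5 = -14
This is an arithmetic sequence with common difference d = -14.
Next term = -47 + -14 = -61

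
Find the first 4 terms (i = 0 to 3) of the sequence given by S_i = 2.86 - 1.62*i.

This is an arithmetic sequence.
i=0: S_0 = 2.86 + -1.62*0 = 2.86
i=1: S_1 = 2.86 + -1.62*1 = 1.24
i=2: S_2 = 2.86 + -1.62*2 = -0.38
i=3: S_3 = 2.86 + -1.62*3 = -2.0
The first 4 terms are: [2.86, 1.24, -0.38, -2.0]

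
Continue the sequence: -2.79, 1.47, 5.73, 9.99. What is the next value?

Differences: 1.47 - -2.79 = 4.26
This is an arithmetic sequence with common difference d = 4.26.
Next term = 9.99 + 4.26 = 14.25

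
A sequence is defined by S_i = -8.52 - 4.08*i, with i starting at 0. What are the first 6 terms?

This is an arithmetic sequence.
i=0: S_0 = -8.52 + -4.08*0 = -8.52
i=1: S_1 = -8.52 + -4.08*1 = -12.6
i=2: S_2 = -8.52 + -4.08*2 = -16.68
i=3: S_3 = -8.52 + -4.08*3 = -20.76
i=4: S_4 = -8.52 + -4.08*4 = -24.84
i=5: S_5 = -8.52 + -4.08*5 = -28.92
The first 6 terms are: [-8.52, -12.6, -16.68, -20.76, -24.84, -28.92]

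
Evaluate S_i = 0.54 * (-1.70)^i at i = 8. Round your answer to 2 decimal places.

S_8 = 0.54 * (-1.7)^8 ≈ 0.54 * 69.7576 ≈ 37.67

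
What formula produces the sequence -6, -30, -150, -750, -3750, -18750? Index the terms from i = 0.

Check ratios: -30 / -6 = 5.0
Common ratio r = 5.
First term a = -6.
Formula: S_i = -6 * 5^i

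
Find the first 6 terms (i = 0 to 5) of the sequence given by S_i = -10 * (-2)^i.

This is a geometric sequence.
i=0: S_0 = -10 * (-2)^0 = -10
i=1: S_1 = -10 * (-2)^1 = 20
i=2: S_2 = -10 * (-2)^2 = -40
i=3: S_3 = -10 * (-2)^3 = 80
i=4: S_4 = -10 * (-2)^4 = -160
i=5: S_5 = -10 * (-2)^5 = 320
The first 6 terms are: [-10, 20, -40, 80, -160, 320]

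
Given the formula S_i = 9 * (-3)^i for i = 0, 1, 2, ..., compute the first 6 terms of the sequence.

This is a geometric sequence.
i=0: S_0 = 9 * (-3)^0 = 9
i=1: S_1 = 9 * (-3)^1 = -27
i=2: S_2 = 9 * (-3)^2 = 81
i=3: S_3 = 9 * (-3)^3 = -243
i=4: S_4 = 9 * (-3)^4 = 729
i=5: S_5 = 9 * (-3)^5 = -2187
The first 6 terms are: [9, -27, 81, -243, 729, -2187]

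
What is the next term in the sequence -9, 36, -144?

Ratios: 36 / -9 = -4.0
This is a geometric sequence with common ratio r = -4.
Next term = -144 * -4 = 576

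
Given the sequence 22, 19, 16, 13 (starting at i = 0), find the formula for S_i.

Check differences: 19 - 22 = -3
16 - 19 = -3
Common difference d = -3.
First term a = 22.
Formula: S_i = 22 - 3*i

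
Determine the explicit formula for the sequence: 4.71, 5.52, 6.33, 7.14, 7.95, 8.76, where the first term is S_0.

Check differences: 5.52 - 4.71 = 0.81
6.33 - 5.52 = 0.81
Common difference d = 0.81.
First term a = 4.71.
Formula: S_i = 4.71 + 0.81*i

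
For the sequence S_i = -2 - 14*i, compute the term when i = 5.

S_5 = -2 + -14*5 = -2 + -70 = -72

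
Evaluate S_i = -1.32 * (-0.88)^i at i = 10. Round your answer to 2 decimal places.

S_10 = -1.32 * (-0.88)^10 ≈ -1.32 * 0.2785 ≈ -0.37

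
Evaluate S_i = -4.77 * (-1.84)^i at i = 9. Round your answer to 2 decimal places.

S_9 = -4.77 * (-1.84)^9 ≈ -4.77 * -241.7466 ≈ 1153.13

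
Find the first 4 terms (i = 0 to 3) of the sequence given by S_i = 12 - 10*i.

This is an arithmetic sequence.
i=0: S_0 = 12 + -10*0 = 12
i=1: S_1 = 12 + -10*1 = 2
i=2: S_2 = 12 + -10*2 = -8
i=3: S_3 = 12 + -10*3 = -18
The first 4 terms are: [12, 2, -8, -18]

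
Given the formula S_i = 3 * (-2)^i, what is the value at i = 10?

S_10 = 3 * (-2)^10 = 3 * 1024 = 3072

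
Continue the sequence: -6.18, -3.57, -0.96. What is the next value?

Differences: -3.57 - -6.18 = 2.61
This is an arithmetic sequence with common difference d = 2.61.
Next term = -0.96 + 2.61 = 1.65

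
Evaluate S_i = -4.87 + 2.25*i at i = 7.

S_7 = -4.87 + 2.25*7 = -4.87 + 15.75 = 10.88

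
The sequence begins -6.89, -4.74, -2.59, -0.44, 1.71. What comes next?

Differences: -4.74 - -6.89 = 2.15
This is an arithmetic sequence with common difference d = 2.15.
Next term = 1.71 + 2.15 = 3.86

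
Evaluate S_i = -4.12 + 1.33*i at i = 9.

S_9 = -4.12 + 1.33*9 = -4.12 + 11.97 = 7.85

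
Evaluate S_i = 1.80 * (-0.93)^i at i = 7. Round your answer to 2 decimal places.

S_7 = 1.8 * (-0.93)^7 ≈ 1.8 * -0.6017 ≈ -1.08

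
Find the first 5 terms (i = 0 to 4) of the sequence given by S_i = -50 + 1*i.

This is an arithmetic sequence.
i=0: S_0 = -50 + 1*0 = -50
i=1: S_1 = -50 + 1*1 = -49
i=2: S_2 = -50 + 1*2 = -48
i=3: S_3 = -50 + 1*3 = -47
i=4: S_4 = -50 + 1*4 = -46
The first 5 terms are: [-50, -49, -48, -47, -46]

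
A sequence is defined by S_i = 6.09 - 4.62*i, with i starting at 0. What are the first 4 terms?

This is an arithmetic sequence.
i=0: S_0 = 6.09 + -4.62*0 = 6.09
i=1: S_1 = 6.09 + -4.62*1 = 1.47
i=2: S_2 = 6.09 + -4.62*2 = -3.15
i=3: S_3 = 6.09 + -4.62*3 = -7.77
The first 4 terms are: [6.09, 1.47, -3.15, -7.77]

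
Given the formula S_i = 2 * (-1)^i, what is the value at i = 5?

S_5 = 2 * (-1)^5 = 2 * -1 = -2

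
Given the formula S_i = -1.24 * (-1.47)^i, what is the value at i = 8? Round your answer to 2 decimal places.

S_8 = -1.24 * (-1.47)^8 ≈ -1.24 * 21.8041 ≈ -27.04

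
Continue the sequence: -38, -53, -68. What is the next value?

Differences: -53 - -38 = -15
This is an arithmetic sequence with common difference d = -15.
Next term = -68 + -15 = -83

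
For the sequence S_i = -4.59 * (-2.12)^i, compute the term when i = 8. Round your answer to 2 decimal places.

S_8 = -4.59 * (-2.12)^8 ≈ -4.59 * 408.0251 ≈ -1872.84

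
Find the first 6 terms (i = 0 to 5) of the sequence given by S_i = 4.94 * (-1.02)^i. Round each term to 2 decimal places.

This is a geometric sequence.
i=0: S_0 = 4.94 * (-1.02)^0 = 4.94
i=1: S_1 = 4.94 * (-1.02)^1 ≈ -5.04
i=2: S_2 = 4.94 * (-1.02)^2 ≈ 5.14
i=3: S_3 = 4.94 * (-1.02)^3 ≈ -5.24
i=4: S_4 = 4.94 * (-1.02)^4 ≈ 5.35
i=5: S_5 = 4.94 * (-1.02)^5 ≈ -5.45
The first 6 terms are: [4.94, -5.04, 5.14, -5.24, 5.35, -5.45]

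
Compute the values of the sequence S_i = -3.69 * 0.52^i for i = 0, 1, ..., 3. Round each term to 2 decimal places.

This is a geometric sequence.
i=0: S_0 = -3.69 * 0.52^0 = -3.69
i=1: S_1 = -3.69 * 0.52^1 ≈ -1.92
i=2: S_2 = -3.69 * 0.52^2 ≈ -1.0
i=3: S_3 = -3.69 * 0.52^3 ≈ -0.52
The first 4 terms are: [-3.69, -1.92, -1.0, -0.52]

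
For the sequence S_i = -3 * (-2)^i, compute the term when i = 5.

S_5 = -3 * (-2)^5 = -3 * -32 = 96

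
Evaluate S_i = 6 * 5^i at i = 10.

S_10 = 6 * 5^10 = 6 * 9765625 = 58593750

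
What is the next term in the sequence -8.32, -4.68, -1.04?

Differences: -4.68 - -8.32 = 3.64
This is an arithmetic sequence with common difference d = 3.64.
Next term = -1.04 + 3.64 = 2.6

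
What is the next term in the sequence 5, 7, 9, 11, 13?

Differences: 7 - 5 = 2
This is an arithmetic sequence with common difference d = 2.
Next term = 13 + 2 = 15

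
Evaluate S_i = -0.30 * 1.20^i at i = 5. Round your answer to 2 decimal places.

S_5 = -0.3 * 1.2^5 ≈ -0.3 * 2.4883 ≈ -0.75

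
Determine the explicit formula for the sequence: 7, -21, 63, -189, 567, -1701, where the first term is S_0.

Check ratios: -21 / 7 = -3.0
Common ratio r = -3.
First term a = 7.
Formula: S_i = 7 * (-3)^i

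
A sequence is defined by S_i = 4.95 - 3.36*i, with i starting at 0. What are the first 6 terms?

This is an arithmetic sequence.
i=0: S_0 = 4.95 + -3.36*0 = 4.95
i=1: S_1 = 4.95 + -3.36*1 = 1.59
i=2: S_2 = 4.95 + -3.36*2 = -1.77
i=3: S_3 = 4.95 + -3.36*3 = -5.13
i=4: S_4 = 4.95 + -3.36*4 = -8.49
i=5: S_5 = 4.95 + -3.36*5 = -11.85
The first 6 terms are: [4.95, 1.59, -1.77, -5.13, -8.49, -11.85]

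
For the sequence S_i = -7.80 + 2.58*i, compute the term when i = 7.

S_7 = -7.8 + 2.58*7 = -7.8 + 18.06 = 10.26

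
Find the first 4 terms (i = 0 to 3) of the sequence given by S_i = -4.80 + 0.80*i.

This is an arithmetic sequence.
i=0: S_0 = -4.8 + 0.8*0 = -4.8
i=1: S_1 = -4.8 + 0.8*1 = -4.0
i=2: S_2 = -4.8 + 0.8*2 = -3.2
i=3: S_3 = -4.8 + 0.8*3 = -2.4
The first 4 terms are: [-4.8, -4.0, -3.2, -2.4]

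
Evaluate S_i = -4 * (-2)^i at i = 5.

S_5 = -4 * (-2)^5 = -4 * -32 = 128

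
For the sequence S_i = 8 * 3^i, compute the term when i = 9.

S_9 = 8 * 3^9 = 8 * 19683 = 157464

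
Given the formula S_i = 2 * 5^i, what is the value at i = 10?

S_10 = 2 * 5^10 = 2 * 9765625 = 19531250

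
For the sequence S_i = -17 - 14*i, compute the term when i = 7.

S_7 = -17 + -14*7 = -17 + -98 = -115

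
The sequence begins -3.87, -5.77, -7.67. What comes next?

Differences: -5.77 - -3.87 = -1.9
This is an arithmetic sequence with common difference d = -1.9.
Next term = -7.67 + -1.9 = -9.57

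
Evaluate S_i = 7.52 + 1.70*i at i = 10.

S_10 = 7.52 + 1.7*10 = 7.52 + 17.0 = 24.52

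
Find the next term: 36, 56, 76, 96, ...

Differences: 56 - 36 = 20
This is an arithmetic sequence with common difference d = 20.
Next term = 96 + 20 = 116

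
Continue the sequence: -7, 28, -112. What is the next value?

Ratios: 28 / -7 = -4.0
This is a geometric sequence with common ratio r = -4.
Next term = -112 * -4 = 448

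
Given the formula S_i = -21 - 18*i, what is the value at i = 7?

S_7 = -21 + -18*7 = -21 + -126 = -147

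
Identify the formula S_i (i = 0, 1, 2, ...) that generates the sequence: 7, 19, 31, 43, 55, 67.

Check differences: 19 - 7 = 12
31 - 19 = 12
Common difference d = 12.
First term a = 7.
Formula: S_i = 7 + 12*i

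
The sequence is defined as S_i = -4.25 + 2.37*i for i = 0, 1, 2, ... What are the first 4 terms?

This is an arithmetic sequence.
i=0: S_0 = -4.25 + 2.37*0 = -4.25
i=1: S_1 = -4.25 + 2.37*1 = -1.88
i=2: S_2 = -4.25 + 2.37*2 = 0.49
i=3: S_3 = -4.25 + 2.37*3 = 2.86
The first 4 terms are: [-4.25, -1.88, 0.49, 2.86]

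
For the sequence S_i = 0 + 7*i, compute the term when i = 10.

S_10 = 0 + 7*10 = 0 + 70 = 70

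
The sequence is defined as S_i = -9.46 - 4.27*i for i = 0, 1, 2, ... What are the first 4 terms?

This is an arithmetic sequence.
i=0: S_0 = -9.46 + -4.27*0 = -9.46
i=1: S_1 = -9.46 + -4.27*1 = -13.73
i=2: S_2 = -9.46 + -4.27*2 = -18.0
i=3: S_3 = -9.46 + -4.27*3 = -22.27
The first 4 terms are: [-9.46, -13.73, -18.0, -22.27]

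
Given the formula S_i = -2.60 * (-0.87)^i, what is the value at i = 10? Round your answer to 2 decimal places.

S_10 = -2.6 * (-0.87)^10 ≈ -2.6 * 0.2484 ≈ -0.65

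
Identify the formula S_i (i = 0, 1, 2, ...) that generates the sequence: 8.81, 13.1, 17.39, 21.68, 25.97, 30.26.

Check differences: 13.1 - 8.81 = 4.29
17.39 - 13.1 = 4.29
Common difference d = 4.29.
First term a = 8.81.
Formula: S_i = 8.81 + 4.29*i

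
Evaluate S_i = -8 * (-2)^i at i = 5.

S_5 = -8 * (-2)^5 = -8 * -32 = 256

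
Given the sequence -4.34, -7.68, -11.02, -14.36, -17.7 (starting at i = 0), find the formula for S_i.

Check differences: -7.68 - -4.34 = -3.34
-11.02 - -7.68 = -3.34
Common difference d = -3.34.
First term a = -4.34.
Formula: S_i = -4.34 - 3.34*i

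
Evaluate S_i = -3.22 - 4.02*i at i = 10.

S_10 = -3.22 + -4.02*10 = -3.22 + -40.2 = -43.42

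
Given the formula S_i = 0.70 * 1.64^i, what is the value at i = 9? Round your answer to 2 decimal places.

S_9 = 0.7 * 1.64^9 ≈ 0.7 * 85.8212 ≈ 60.07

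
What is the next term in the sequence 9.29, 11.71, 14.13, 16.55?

Differences: 11.71 - 9.29 = 2.42
This is an arithmetic sequence with common difference d = 2.42.
Next term = 16.55 + 2.42 = 18.97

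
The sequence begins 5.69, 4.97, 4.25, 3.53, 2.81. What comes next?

Differences: 4.97 - 5.69 = -0.72
This is an arithmetic sequence with common difference d = -0.72.
Next term = 2.81 + -0.72 = 2.09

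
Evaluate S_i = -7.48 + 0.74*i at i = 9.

S_9 = -7.48 + 0.74*9 = -7.48 + 6.66 = -0.82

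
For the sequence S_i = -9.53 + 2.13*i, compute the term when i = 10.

S_10 = -9.53 + 2.13*10 = -9.53 + 21.3 = 11.77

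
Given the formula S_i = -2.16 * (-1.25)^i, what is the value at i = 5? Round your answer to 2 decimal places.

S_5 = -2.16 * (-1.25)^5 ≈ -2.16 * -3.0518 ≈ 6.59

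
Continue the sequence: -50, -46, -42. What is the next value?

Differences: -46 - -50 = 4
This is an arithmetic sequence with common difference d = 4.
Next term = -42 + 4 = -38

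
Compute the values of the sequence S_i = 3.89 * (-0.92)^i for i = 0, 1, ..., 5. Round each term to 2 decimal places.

This is a geometric sequence.
i=0: S_0 = 3.89 * (-0.92)^0 = 3.89
i=1: S_1 = 3.89 * (-0.92)^1 ≈ -3.58
i=2: S_2 = 3.89 * (-0.92)^2 ≈ 3.29
i=3: S_3 = 3.89 * (-0.92)^3 ≈ -3.03
i=4: S_4 = 3.89 * (-0.92)^4 ≈ 2.79
i=5: S_5 = 3.89 * (-0.92)^5 ≈ -2.56
The first 6 terms are: [3.89, -3.58, 3.29, -3.03, 2.79, -2.56]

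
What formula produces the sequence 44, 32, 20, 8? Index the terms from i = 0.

Check differences: 32 - 44 = -12
20 - 32 = -12
Common difference d = -12.
First term a = 44.
Formula: S_i = 44 - 12*i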